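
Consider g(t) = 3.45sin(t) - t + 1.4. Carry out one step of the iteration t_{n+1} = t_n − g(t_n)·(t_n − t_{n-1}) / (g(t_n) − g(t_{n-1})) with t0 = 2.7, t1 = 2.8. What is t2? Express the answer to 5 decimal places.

g(2.7) = 0.1744606, g(2.8) = -0.2442909
t2 = 2.8000000 − (-0.2442909)·(2.8000000 − 2.7000000) / (-0.2442909 − 0.1744606) = 2.8000000 − (-0.0244291)/(-0.4187515) = 2.7416621

2.74166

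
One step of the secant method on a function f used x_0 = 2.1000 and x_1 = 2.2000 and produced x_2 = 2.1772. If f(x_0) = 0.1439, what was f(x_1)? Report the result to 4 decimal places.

The secant line through (2.1000, 0.1439) and (2.2000, f(x_1)) crosses zero at x_2 = 2.1772.
So (2.1000, 0.1439), (2.2000, f(x_1)), (2.1772, 0) are collinear:
f(x_1) = 0.1439 · (2.2000 − 2.1772) / (2.1000 − 2.1772) = 0.1439 · (0.022800)/(-0.077200) = -0.042499

-0.0425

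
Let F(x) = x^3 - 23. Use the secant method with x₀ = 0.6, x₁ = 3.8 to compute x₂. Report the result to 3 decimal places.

1.934

F(0.6) = -22.78400, F(3.8) = 31.87200
x₂ = 3.80000 − 31.87200·(3.80000 − 0.60000) / (31.87200 − (-22.78400)) = 3.80000 − (101.99040)/(54.65600) = 1.93396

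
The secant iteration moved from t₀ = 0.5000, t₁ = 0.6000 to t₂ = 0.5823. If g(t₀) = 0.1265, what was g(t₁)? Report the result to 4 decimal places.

-0.0272

The secant line through (0.5000, 0.1265) and (0.6000, g(t₁)) crosses zero at t₂ = 0.5823.
So (0.5000, 0.1265), (0.6000, g(t₁)), (0.5823, 0) are collinear:
g(t₁) = 0.1265 · (0.6000 − 0.5823) / (0.5000 − 0.5823) = 0.1265 · (0.017700)/(-0.082300) = -0.027206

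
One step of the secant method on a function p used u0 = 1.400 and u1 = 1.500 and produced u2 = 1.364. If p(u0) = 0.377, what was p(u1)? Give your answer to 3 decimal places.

The secant line through (1.400, 0.377) and (1.500, p(u1)) crosses zero at u2 = 1.364.
So (1.400, 0.377), (1.500, p(u1)), (1.364, 0) are collinear:
p(u1) = 0.377 · (1.500 − 1.364) / (1.400 − 1.364) = 0.377 · (0.13600)/(0.03600) = 1.42422

1.424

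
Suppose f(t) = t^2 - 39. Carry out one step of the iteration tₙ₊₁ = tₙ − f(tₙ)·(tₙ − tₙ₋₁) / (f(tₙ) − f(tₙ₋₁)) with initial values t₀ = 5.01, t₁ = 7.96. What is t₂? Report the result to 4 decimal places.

f(5.01) = -13.899900, f(7.96) = 24.361600
t₂ = 7.960000 − 24.361600·(7.960000 − 5.010000) / (24.361600 − (-13.899900)) = 7.960000 − (71.866720)/(38.261500) = 6.081696

6.0817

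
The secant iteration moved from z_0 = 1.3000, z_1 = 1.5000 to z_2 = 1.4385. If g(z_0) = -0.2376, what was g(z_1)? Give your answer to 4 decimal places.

The secant line through (1.3000, -0.2376) and (1.5000, g(z_1)) crosses zero at z_2 = 1.4385.
So (1.3000, -0.2376), (1.5000, g(z_1)), (1.4385, 0) are collinear:
g(z_1) = -0.2376 · (1.5000 − 1.4385) / (1.3000 − 1.4385) = -0.2376 · (0.061500)/(-0.138500) = 0.105505

0.1055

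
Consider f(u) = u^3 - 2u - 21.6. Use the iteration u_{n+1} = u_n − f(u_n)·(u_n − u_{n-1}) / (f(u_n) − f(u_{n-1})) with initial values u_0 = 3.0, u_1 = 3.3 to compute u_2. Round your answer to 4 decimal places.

3.0216

f(3.0) = -0.600000, f(3.3) = 7.737000
u_2 = 3.300000 − 7.737000·(3.300000 − 3.000000) / (7.737000 − (-0.600000)) = 3.300000 − (2.321100)/(8.337000) = 3.021591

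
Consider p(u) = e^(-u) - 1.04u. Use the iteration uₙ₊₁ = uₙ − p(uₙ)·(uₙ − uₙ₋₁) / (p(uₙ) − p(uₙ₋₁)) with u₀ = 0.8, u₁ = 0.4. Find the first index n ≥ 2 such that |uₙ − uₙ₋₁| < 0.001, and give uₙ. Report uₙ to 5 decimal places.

p(0.8) = -0.3826710, p(0.4) = 0.2543200
u₂ = 0.4000000 − 0.2543200·(-0.4000000)/(0.6369911) = 0.5597009;  |Δ| = 0.1597009
p(0.5597009) = -0.0107089
u₃ = 0.5597009 − (-0.0107089)·(0.1597009)/(-0.2650290) = 0.5532479;  |Δ| = 0.0064530
p(0.5532479) = -0.0002988
u₄ = 0.5532479 − (-0.0002988)·(-0.0064530)/(0.0104101) = 0.5530627;  |Δ| = 0.0001852
|u₄ − u₃| = 0.0001852 < 0.001

n = 4, uₙ = 0.55306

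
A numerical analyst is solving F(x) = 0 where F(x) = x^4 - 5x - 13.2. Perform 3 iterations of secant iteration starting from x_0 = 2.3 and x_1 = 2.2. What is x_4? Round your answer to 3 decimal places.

2.220

F(2.3) = 3.28410, F(2.2) = -0.77440
x_2 = 2.20000 − (-0.77440)·(2.20000 − 2.30000) / (-0.77440 − 3.28410) = 2.20000 − (0.07744)/(-4.05850) = 2.21908
F(2.21908) = -0.04648
x_3 = 2.21908 − (-0.04648)·(2.21908 − 2.20000) / (-0.04648 − (-0.77440)) = 2.21908 − (-0.00089)/(0.72792) = 2.22030
F(2.22030) = 0.00073
x_4 = 2.22030 − 0.00073·(2.22030 − 2.21908) / (0.00073 − (-0.04648)) = 2.22030 − (0.00000)/(0.04720) = 2.22028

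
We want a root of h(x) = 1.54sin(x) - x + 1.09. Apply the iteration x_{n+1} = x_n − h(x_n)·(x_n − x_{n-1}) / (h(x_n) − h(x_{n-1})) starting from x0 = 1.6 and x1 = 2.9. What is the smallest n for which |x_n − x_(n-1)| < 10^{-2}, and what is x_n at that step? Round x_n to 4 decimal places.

n = 5, x_n = 2.2693

h(1.6) = 1.029343, h(2.9) = -1.441556
x2 = 2.900000 − (-1.441556)·(1.300000)/(-2.470899) = 2.141562;  |Δ| = 0.758438
h(2.141562) = 0.244328
x3 = 2.141562 − 0.244328·(-0.758438)/(1.685884) = 2.251480;  |Δ| = 0.109917
h(2.251480) = 0.035321
x4 = 2.251480 − 0.035321·(0.109917)/(-0.209007) = 2.270055;  |Δ| = 0.018575
h(2.270055) = -0.001462
x5 = 2.270055 − (-0.001462)·(0.018575)/(-0.036783) = 2.269316;  |Δ| = 0.000738
|x5 − x4| = 0.000738 < 10^{-2}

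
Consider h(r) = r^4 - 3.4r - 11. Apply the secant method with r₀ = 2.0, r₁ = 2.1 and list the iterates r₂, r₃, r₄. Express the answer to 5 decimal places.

h(2.0) = -1.8000000, h(2.1) = 1.3081000
r₂ = 2.1000000 − 1.3081000·(2.1000000 − 2.0000000) / (1.3081000 − (-1.8000000)) = 2.1000000 − (0.1308100)/(3.1081000) = 2.0579132
h(2.0579132) = -0.0616230
r₃ = 2.0579132 − (-0.0616230)·(2.0579132 − 2.1000000) / (-0.0616230 − 1.3081000) = 2.0579132 − (0.0025935)/(-1.3697230) = 2.0598067
h(2.0598067) = -0.0019615
r₄ = 2.0598067 − (-0.0019615)·(2.0598067 − 2.0579132) / (-0.0019615 − (-0.0616230)) = 2.0598067 − (-0.0000037)/(0.0596615) = 2.0598689

2.05791, 2.05981, 2.05987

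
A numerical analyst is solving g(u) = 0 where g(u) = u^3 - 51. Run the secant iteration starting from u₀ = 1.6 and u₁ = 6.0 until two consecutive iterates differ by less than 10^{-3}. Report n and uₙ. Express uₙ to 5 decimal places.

g(1.6) = -46.9040000, g(6.0) = 165.0000000
u₂ = 6.0000000 − 165.0000000·(4.4000000)/(211.9040000) = 2.5739203;  |Δ| = 3.4260797
g(2.5739203) = -33.9476096
u₃ = 2.5739203 − (-33.9476096)·(-3.4260797)/(-198.9476096) = 3.1585326;  |Δ| = 0.5846123
g(3.1585326) = -19.4894436
u₄ = 3.1585326 − (-19.4894436)·(0.5846123)/(14.4581660) = 3.9465833;  |Δ| = 0.7880507
g(3.9465833) = 10.4700852
u₅ = 3.9465833 − 10.4700852·(0.7880507)/(29.9595288) = 3.6711798;  |Δ| = 0.2754035
g(3.6711798) = -1.5214495
u₆ = 3.6711798 − (-1.5214495)·(-0.2754035)/(-11.9915347) = 3.7061222;  |Δ| = 0.0349424
g(3.7061222) = -0.0951464
u₇ = 3.7061222 − (-0.0951464)·(0.0349424)/(1.4263031) = 3.7084531;  |Δ| = 0.0023309
g(3.7084531) = 0.0009632
u₈ = 3.7084531 − 0.0009632·(0.0023309)/(0.0961096) = 3.7084298;  |Δ| = 0.0000234
|u₈ − u₇| = 0.0000234 < 10^{-3}

n = 8, uₙ = 3.70843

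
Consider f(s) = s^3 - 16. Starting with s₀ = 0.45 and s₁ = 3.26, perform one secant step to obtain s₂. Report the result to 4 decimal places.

1.7437

f(0.45) = -15.908875, f(3.26) = 18.645976
s₂ = 3.260000 − 18.645976·(3.260000 − 0.450000) / (18.645976 − (-15.908875)) = 3.260000 − (52.395193)/(34.554851) = 1.743709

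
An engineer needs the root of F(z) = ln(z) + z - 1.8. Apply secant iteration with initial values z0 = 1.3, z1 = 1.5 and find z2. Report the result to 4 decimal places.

1.4385

F(1.3) = -0.237636, F(1.5) = 0.105465
z2 = 1.500000 − 0.105465·(1.500000 − 1.300000) / (0.105465 − (-0.237636)) = 1.500000 − (0.021093)/(0.343101) = 1.438522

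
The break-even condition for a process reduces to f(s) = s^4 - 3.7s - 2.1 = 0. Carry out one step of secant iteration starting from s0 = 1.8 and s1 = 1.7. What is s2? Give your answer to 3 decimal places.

1.702

f(1.8) = 1.73760, f(1.7) = -0.03790
s2 = 1.70000 − (-0.03790)·(1.70000 − 1.80000) / (-0.03790 − 1.73760) = 1.70000 − (0.00379)/(-1.77550) = 1.70213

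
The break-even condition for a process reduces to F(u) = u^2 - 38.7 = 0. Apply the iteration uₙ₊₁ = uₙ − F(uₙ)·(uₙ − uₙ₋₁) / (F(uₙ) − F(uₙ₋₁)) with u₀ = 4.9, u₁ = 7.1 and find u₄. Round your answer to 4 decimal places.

6.2210

F(4.9) = -14.690000, F(7.1) = 11.710000
u₂ = 7.100000 − 11.710000·(7.100000 − 4.900000) / (11.710000 − (-14.690000)) = 7.100000 − (25.762000)/(26.400000) = 6.124167
F(6.124167) = -1.194583
u₃ = 6.124167 − (-1.194583)·(6.124167 − 7.100000) / (-1.194583 − 11.710000) = 6.124167 − (1.165714)/(-12.904583) = 6.214500
F(6.214500) = -0.079990
u₄ = 6.214500 − (-0.079990)·(6.214500 − 6.124167) / (-0.079990 − (-1.194583)) = 6.214500 − (-0.007226)/(1.114592) = 6.220983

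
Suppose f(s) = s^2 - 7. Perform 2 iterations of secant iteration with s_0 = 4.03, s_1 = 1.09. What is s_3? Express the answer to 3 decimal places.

f(4.03) = 9.24090, f(1.09) = -5.81190
s_2 = 1.09000 − (-5.81190)·(1.09000 − 4.03000) / (-5.81190 − 9.24090) = 1.09000 − (17.08699)/(-15.05280) = 2.22514
f(2.22514) = -2.04877
s_3 = 2.22514 − (-2.04877)·(2.22514 − 1.09000) / (-2.04877 − (-5.81190)) = 2.22514 − (-2.32563)/(3.76313) = 2.84314

2.843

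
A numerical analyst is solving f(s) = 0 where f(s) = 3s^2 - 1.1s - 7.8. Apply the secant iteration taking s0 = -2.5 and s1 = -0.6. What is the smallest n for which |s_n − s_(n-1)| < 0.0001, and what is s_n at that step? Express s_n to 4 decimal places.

n = 7, s_n = -1.4395

f(-2.5) = 13.700000, f(-0.6) = -6.060000
s2 = -0.600000 − (-6.060000)·(1.900000)/(-19.760000) = -1.182692;  |Δ| = 0.582692
f(-1.182692) = -2.302755
s3 = -1.182692 − (-2.302755)·(-0.582692)/(3.757245) = -1.539815;  |Δ| = 0.357123
f(-1.539815) = 1.006888
s4 = -1.539815 − 1.006888·(-0.357123)/(3.309643) = -1.431168;  |Δ| = 0.108647
f(-1.431168) = -0.080988
s5 = -1.431168 − (-0.080988)·(0.108647)/(-1.087877) = -1.439256;  |Δ| = 0.008088
f(-1.439256) = -0.002440
s6 = -1.439256 − (-0.002440)·(-0.008088)/(0.078548) = -1.439508;  |Δ| = 0.000251
f(-1.439508) = 0.000006
s7 = -1.439508 − 0.000006·(-0.000251)/(0.002446) = -1.439507;  |Δ| = 0.000001
|s7 − s6| = 0.000001 < 0.0001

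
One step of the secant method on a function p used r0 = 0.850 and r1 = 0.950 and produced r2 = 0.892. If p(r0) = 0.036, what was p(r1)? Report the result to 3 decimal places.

-0.050

The secant line through (0.850, 0.036) and (0.950, p(r1)) crosses zero at r2 = 0.892.
So (0.850, 0.036), (0.950, p(r1)), (0.892, 0) are collinear:
p(r1) = 0.036 · (0.950 − 0.892) / (0.850 − 0.892) = 0.036 · (0.05800)/(-0.04200) = -0.04971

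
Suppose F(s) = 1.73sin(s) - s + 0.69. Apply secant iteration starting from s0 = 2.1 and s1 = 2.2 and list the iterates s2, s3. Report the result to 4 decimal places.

2.1428, 2.1437

F(2.1) = 0.083352, F(2.2) = -0.111301
s2 = 2.200000 − (-0.111301)·(2.200000 − 2.100000) / (-0.111301 − 0.083352) = 2.200000 − (-0.011130)/(-0.194653) = 2.142821
F(2.142821) = 0.001775
s3 = 2.142821 − 0.001775·(2.142821 − 2.200000) / (0.001775 − (-0.111301)) = 2.142821 − (-0.000101)/(0.113076) = 2.143718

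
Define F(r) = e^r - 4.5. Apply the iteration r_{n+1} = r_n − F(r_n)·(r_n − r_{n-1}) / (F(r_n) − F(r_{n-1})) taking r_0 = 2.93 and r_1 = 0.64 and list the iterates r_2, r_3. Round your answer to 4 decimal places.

0.9942, 1.7840

F(2.93) = 14.227630, F(0.64) = -2.603519
r_2 = 0.640000 − (-2.603519)·(0.640000 − 2.930000) / (-2.603519 − 14.227630) = 0.640000 − (5.962059)/(-16.831150) = 0.994228
F(0.994228) = -1.797364
r_3 = 0.994228 − (-1.797364)·(0.994228 − 0.640000) / (-1.797364 − (-2.603519)) = 0.994228 − (-0.636676)/(0.806155) = 1.783996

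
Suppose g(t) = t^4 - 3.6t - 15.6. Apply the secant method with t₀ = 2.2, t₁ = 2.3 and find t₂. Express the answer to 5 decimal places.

g(2.2) = -0.0944000, g(2.3) = 4.1041000
t₂ = 2.3000000 − 4.1041000·(2.3000000 − 2.2000000) / (4.1041000 − (-0.0944000)) = 2.3000000 − (0.4104100)/(4.1985000) = 2.2022484

2.20225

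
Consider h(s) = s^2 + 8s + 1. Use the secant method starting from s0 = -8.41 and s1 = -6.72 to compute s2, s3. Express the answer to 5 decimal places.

h(-8.41) = 4.4481000, h(-6.72) = -7.6016000
s2 = -6.7200000 − (-7.6016000)·(-6.7200000 − (-8.4100000)) / (-7.6016000 − 4.4481000) = -6.7200000 − (-12.8467040)/(-12.0497000) = -7.7861431
h(-7.7861431) = -0.6651207
s3 = -7.7861431 − (-0.6651207)·(-7.7861431 − (-6.7200000)) / (-0.6651207 − (-7.6016000)) = -7.7861431 − (0.7091139)/(6.9364793) = -7.8883727

-7.78614, -7.88837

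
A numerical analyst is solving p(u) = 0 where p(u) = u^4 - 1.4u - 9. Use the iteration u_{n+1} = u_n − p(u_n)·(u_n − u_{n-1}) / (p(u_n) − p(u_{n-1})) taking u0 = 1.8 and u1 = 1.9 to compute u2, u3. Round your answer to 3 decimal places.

p(1.8) = -1.02240, p(1.9) = 1.37210
u2 = 1.90000 − 1.37210·(1.90000 − 1.80000) / (1.37210 − (-1.02240)) = 1.90000 − (0.13721)/(2.39450) = 1.84270
p(1.84270) = -0.05012
u3 = 1.84270 − (-0.05012)·(1.84270 − 1.90000) / (-0.05012 − 1.37210) = 1.84270 − (0.00287)/(-1.42222) = 1.84472

1.843, 1.845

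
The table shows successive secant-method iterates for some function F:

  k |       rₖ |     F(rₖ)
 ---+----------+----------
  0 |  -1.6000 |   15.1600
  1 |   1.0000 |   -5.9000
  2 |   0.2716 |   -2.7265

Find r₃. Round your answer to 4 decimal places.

r₃ = 0.2716 − (-2.7265)·(0.2716 − 1.0000) / (-2.7265 − (-5.9000))
   = 0.2716 − (1.985983)/(3.173500) = -0.354202

-0.3542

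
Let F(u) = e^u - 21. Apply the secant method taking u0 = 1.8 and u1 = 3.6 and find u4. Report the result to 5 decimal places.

F(1.8) = -14.9503525, F(3.6) = 15.5982344
u2 = 3.6000000 − 15.5982344·(3.6000000 − 1.8000000) / (15.5982344 − (-14.9503525)) = 3.6000000 − (28.0768220)/(30.5485870) = 2.6809126
F(2.6809126) = -6.4015906
u3 = 2.6809126 − (-6.4015906)·(2.6809126 − 3.6000000) / (-6.4015906 − 15.5982344) = 2.6809126 − (5.8836214)/(-21.9998250) = 2.9483520
F(2.9483520) = -1.9255062
u4 = 2.9483520 − (-1.9255062)·(2.9483520 − 2.6809126) / (-1.9255062 − (-6.4015906)) = 2.9483520 − (-0.5149563)/(4.4760844) = 3.0633982

3.06340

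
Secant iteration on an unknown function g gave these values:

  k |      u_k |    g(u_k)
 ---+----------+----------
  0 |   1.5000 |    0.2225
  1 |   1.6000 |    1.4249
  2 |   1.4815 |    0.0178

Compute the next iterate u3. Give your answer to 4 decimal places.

u3 = 1.4815 − 0.0178·(1.4815 − 1.6000) / (0.0178 − 1.4249)
   = 1.4815 − (-0.002109)/(-1.407100) = 1.480001

1.4800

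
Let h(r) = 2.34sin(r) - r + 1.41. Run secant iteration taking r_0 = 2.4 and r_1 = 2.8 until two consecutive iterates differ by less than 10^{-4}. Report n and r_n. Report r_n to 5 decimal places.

h(2.4) = 0.5905838, h(2.8) = -0.6061277
r_2 = 2.8000000 − (-0.6061277)·(0.4000000)/(-1.1967116) = 2.5974022;  |Δ| = 0.2025978
h(2.5974022) = 0.0240757
r_3 = 2.5974022 − 0.0240757·(-0.2025978)/(0.6302035) = 2.6051421;  |Δ| = 0.0077399
h(2.6051421) = 0.0008047
r_4 = 2.6051421 − 0.0008047·(0.0077399)/(-0.0232710) = 2.6054097;  |Δ| = 0.0002676
h(2.6054097) = -0.0000013
r_5 = 2.6054097 − (-0.0000013)·(0.0002676)/(-0.0008060) = 2.6054093;  |Δ| = 0.0000004
|r_5 − r_4| = 0.0000004 < 10^{-4}

n = 5, r_n = 2.60541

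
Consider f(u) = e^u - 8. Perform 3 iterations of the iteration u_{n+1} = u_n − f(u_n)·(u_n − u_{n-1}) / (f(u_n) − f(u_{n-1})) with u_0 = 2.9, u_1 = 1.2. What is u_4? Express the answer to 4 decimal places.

2.0468

f(2.9) = 10.174145, f(1.2) = -4.679883
u_2 = 1.200000 − (-4.679883)·(1.200000 − 2.900000) / (-4.679883 − 10.174145) = 1.200000 − (7.955801)/(-14.854028) = 1.735599
f(1.735599) = -2.327676
u_3 = 1.735599 − (-2.327676)·(1.735599 − 1.200000) / (-2.327676 − (-4.679883)) = 1.735599 − (-1.246701)/(2.352207) = 2.265612
f(2.265612) = 1.637022
u_4 = 2.265612 − 1.637022·(2.265612 − 1.735599) / (1.637022 − (-2.327676)) = 2.265612 − (0.867643)/(3.964698) = 2.046770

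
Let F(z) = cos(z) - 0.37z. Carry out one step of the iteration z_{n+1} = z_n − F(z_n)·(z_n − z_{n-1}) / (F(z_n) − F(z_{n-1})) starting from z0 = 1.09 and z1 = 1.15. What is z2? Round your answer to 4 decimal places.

1.1366

F(1.09) = 0.059185, F(1.15) = -0.017013
z2 = 1.150000 − (-0.017013)·(1.150000 − 1.090000) / (-0.017013 − 0.059185) = 1.150000 − (-0.001021)/(-0.076198) = 1.136604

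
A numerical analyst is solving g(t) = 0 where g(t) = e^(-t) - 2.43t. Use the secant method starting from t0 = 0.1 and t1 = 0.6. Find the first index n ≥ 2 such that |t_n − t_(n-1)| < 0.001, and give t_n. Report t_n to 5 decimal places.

n = 4, t_n = 0.30373

g(0.1) = 0.6618374, g(0.6) = -0.9091884
t2 = 0.6000000 − (-0.9091884)·(0.5000000)/(-1.5710258) = 0.3106386;  |Δ| = 0.2893614
g(0.3106386) = -0.0218731
t3 = 0.3106386 − (-0.0218731)·(-0.2893614)/(0.8873152) = 0.3035056;  |Δ| = 0.0071330
g(0.3035056) = 0.0007072
t4 = 0.3035056 − 0.0007072·(-0.0071330)/(0.0225803) = 0.3037290;  |Δ| = 0.0002234
|t4 − t3| = 0.0002234 < 0.001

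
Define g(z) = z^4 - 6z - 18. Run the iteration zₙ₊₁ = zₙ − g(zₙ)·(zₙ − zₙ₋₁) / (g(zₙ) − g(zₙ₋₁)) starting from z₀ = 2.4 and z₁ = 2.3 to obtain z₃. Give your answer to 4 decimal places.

g(2.4) = 0.777600, g(2.3) = -3.815900
z₂ = 2.300000 − (-3.815900)·(2.300000 − 2.400000) / (-3.815900 − 0.777600) = 2.300000 − (0.381590)/(-4.593500) = 2.383072
g(2.383072) = -0.047039
z₃ = 2.383072 − (-0.047039)·(2.383072 − 2.300000) / (-0.047039 − (-3.815900)) = 2.383072 − (-0.003908)/(3.768861) = 2.384109

2.3841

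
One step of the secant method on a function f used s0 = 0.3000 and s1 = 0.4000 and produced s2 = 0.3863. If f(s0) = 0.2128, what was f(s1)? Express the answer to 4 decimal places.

-0.0338

The secant line through (0.3000, 0.2128) and (0.4000, f(s1)) crosses zero at s2 = 0.3863.
So (0.3000, 0.2128), (0.4000, f(s1)), (0.3863, 0) are collinear:
f(s1) = 0.2128 · (0.4000 − 0.3863) / (0.3000 − 0.3863) = 0.2128 · (0.013700)/(-0.086300) = -0.033782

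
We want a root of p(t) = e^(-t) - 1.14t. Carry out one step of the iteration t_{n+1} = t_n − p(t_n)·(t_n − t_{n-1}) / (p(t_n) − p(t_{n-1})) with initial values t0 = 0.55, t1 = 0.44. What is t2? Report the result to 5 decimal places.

p(0.55) = -0.0500502, p(0.44) = 0.1424364
t2 = 0.4400000 − 0.1424364·(0.4400000 − 0.5500000) / (0.1424364 − (-0.0500502)) = 0.4400000 − (-0.0156680)/(0.1924866) = 0.5213979

0.52140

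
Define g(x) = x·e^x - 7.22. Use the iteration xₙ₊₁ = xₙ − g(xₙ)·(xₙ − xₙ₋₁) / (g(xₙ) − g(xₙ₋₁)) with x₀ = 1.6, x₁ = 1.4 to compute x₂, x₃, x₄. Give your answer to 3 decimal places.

g(1.6) = 0.70485, g(1.4) = -1.54272
x₂ = 1.40000 − (-1.54272)·(1.40000 − 1.60000) / (-1.54272 − 0.70485) = 1.40000 − (0.30854)/(-2.24757) = 1.53728
g(1.53728) = -0.06871
x₃ = 1.53728 − (-0.06871)·(1.53728 − 1.40000) / (-0.06871 − (-1.54272)) = 1.53728 − (-0.00943)/(1.47401) = 1.54368
g(1.54368) = 0.00716
x₄ = 1.54368 − 0.00716·(1.54368 − 1.53728) / (0.00716 − (-0.06871)) = 1.54368 − (0.00005)/(0.07587) = 1.54307

1.537, 1.544, 1.543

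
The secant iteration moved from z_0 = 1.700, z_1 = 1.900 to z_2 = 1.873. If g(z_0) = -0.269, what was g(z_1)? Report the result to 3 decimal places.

The secant line through (1.700, -0.269) and (1.900, g(z_1)) crosses zero at z_2 = 1.873.
So (1.700, -0.269), (1.900, g(z_1)), (1.873, 0) are collinear:
g(z_1) = -0.269 · (1.900 − 1.873) / (1.700 − 1.873) = -0.269 · (0.02700)/(-0.17300) = 0.04198

0.042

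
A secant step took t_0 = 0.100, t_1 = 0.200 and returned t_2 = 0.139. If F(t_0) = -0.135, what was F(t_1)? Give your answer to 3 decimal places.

0.211

The secant line through (0.100, -0.135) and (0.200, F(t_1)) crosses zero at t_2 = 0.139.
So (0.100, -0.135), (0.200, F(t_1)), (0.139, 0) are collinear:
F(t_1) = -0.135 · (0.200 − 0.139) / (0.100 − 0.139) = -0.135 · (0.06100)/(-0.03900) = 0.21115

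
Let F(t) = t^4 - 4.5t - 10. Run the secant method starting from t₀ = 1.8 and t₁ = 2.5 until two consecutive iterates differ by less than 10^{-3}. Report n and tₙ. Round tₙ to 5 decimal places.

n = 6, tₙ = 2.10006

F(1.8) = -7.6024000, F(2.5) = 17.8125000
t₂ = 2.5000000 − 17.8125000·(0.7000000)/(25.4149000) = 2.0093921;  |Δ| = 0.4906079
F(2.0093921) = -2.7395927
t₃ = 2.0093921 − (-2.7395927)·(-0.4906079)/(-20.5520927) = 2.0747901;  |Δ| = 0.0653980
F(2.0747901) = -0.8056479
t₄ = 2.0747901 − (-0.8056479)·(0.0653980)/(1.9339448) = 2.1020338;  |Δ| = 0.0272437
F(2.1020338) = 0.0643976
t₅ = 2.1020338 − 0.0643976·(0.0272437)/(0.8700455) = 2.1000173;  |Δ| = 0.0020165
F(2.1000173) = -0.0013362
t₆ = 2.1000173 − (-0.0013362)·(-0.0020165)/(-0.0657337) = 2.1000583;  |Δ| = 0.0000410
|t₆ − t₅| = 0.0000410 < 10^{-3}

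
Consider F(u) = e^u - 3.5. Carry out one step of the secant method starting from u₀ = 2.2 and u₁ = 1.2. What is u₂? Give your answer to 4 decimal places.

F(2.2) = 5.525013, F(1.2) = -0.179883
u₂ = 1.200000 − (-0.179883)·(1.200000 − 2.200000) / (-0.179883 − 5.525013) = 1.200000 − (0.179883)/(-5.704897) = 1.231531

1.2315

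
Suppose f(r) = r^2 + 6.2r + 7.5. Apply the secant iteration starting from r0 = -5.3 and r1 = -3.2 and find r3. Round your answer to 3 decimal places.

-5.087

f(-5.3) = 2.73000, f(-3.2) = -2.10000
r2 = -3.20000 − (-2.10000)·(-3.20000 − (-5.30000)) / (-2.10000 − 2.73000) = -3.20000 − (-4.41000)/(-4.83000) = -4.11304
f(-4.11304) = -1.08374
r3 = -4.11304 − (-1.08374)·(-4.11304 − (-3.20000)) / (-1.08374 − (-2.10000)) = -4.11304 − (0.98950)/(1.01626) = -5.08672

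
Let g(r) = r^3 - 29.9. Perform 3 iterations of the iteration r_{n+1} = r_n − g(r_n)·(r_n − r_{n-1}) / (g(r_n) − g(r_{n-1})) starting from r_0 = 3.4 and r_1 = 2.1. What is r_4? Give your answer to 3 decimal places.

3.102

g(3.4) = 9.40400, g(2.1) = -20.63900
r_2 = 2.10000 − (-20.63900)·(2.10000 − 3.40000) / (-20.63900 − 9.40400) = 2.10000 − (26.83070)/(-30.04300) = 2.99308
g(2.99308) = -3.08650
r_3 = 2.99308 − (-3.08650)·(2.99308 − 2.10000) / (-3.08650 − (-20.63900)) = 2.99308 − (-2.75648)/(17.55250) = 3.15012
g(3.15012) = 1.35941
r_4 = 3.15012 − 1.35941·(3.15012 − 2.99308) / (1.35941 − (-3.08650)) = 3.15012 − (0.21348)/(4.44591) = 3.10210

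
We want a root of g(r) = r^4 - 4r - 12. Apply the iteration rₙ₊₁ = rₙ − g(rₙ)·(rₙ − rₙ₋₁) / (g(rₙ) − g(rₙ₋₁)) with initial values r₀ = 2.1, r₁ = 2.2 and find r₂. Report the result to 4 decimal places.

2.1266

g(2.1) = -0.951900, g(2.2) = 2.625600
r₂ = 2.200000 − 2.625600·(2.200000 − 2.100000) / (2.625600 − (-0.951900)) = 2.200000 − (0.262560)/(3.577500) = 2.126608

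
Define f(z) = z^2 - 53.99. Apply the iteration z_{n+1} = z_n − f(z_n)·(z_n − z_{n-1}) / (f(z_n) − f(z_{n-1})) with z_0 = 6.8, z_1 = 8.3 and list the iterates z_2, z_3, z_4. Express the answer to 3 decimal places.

7.313, 7.346, 7.348

f(6.8) = -7.75000, f(8.3) = 14.90000
z_2 = 8.30000 − 14.90000·(8.30000 − 6.80000) / (14.90000 − (-7.75000)) = 8.30000 − (22.35000)/(22.65000) = 7.31325
f(7.31325) = -0.50645
z_3 = 7.31325 − (-0.50645)·(7.31325 − 8.30000) / (-0.50645 − 14.90000) = 7.31325 − (0.49974)/(-15.40645) = 7.34568
f(7.34568) = -0.03096
z_4 = 7.34568 − (-0.03096)·(7.34568 − 7.31325) / (-0.03096 − (-0.50645)) = 7.34568 − (-0.00100)/(0.47549) = 7.34779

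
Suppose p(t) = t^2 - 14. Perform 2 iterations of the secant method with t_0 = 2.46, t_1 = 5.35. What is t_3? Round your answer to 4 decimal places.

3.6936

p(2.46) = -7.948400, p(5.35) = 14.622500
t_2 = 5.350000 − 14.622500·(5.350000 − 2.460000) / (14.622500 − (-7.948400)) = 5.350000 − (42.259025)/(22.570900) = 3.477721
p(3.477721) = -1.905458
t_3 = 3.477721 − (-1.905458)·(3.477721 − 5.350000) / (-1.905458 − 14.622500) = 3.477721 − (3.567548)/(-16.527958) = 3.693570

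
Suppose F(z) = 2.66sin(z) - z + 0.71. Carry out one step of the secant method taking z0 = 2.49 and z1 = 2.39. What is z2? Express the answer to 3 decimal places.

F(2.49) = -0.16683, F(2.39) = 0.13626
z2 = 2.39000 − 0.13626·(2.39000 − 2.49000) / (0.13626 − (-0.16683)) = 2.39000 − (-0.01363)/(0.30309) = 2.43496

2.435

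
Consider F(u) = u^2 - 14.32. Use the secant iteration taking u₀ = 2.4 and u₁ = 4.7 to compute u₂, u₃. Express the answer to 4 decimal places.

3.6056, 3.7645

F(2.4) = -8.560000, F(4.7) = 7.770000
u₂ = 4.700000 − 7.770000·(4.700000 − 2.400000) / (7.770000 − (-8.560000)) = 4.700000 − (17.871000)/(16.330000) = 3.605634
F(3.605634) = -1.319405
u₃ = 3.605634 − (-1.319405)·(3.605634 − 4.700000) / (-1.319405 − 7.770000) = 3.605634 − (1.443912)/(-9.089405) = 3.764490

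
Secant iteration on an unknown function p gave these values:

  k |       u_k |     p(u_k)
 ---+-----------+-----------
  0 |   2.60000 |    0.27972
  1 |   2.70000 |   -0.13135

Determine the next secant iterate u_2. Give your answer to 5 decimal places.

u_2 = 2.70000 − (-0.13135)·(2.70000 − 2.60000) / (-0.13135 − 0.27972)
   = 2.70000 − (-0.0131350)/(-0.4110700) = 2.6680468

2.66805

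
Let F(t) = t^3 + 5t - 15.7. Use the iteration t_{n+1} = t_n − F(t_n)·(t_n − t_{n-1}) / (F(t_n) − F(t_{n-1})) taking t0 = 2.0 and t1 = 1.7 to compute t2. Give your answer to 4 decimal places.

F(2.0) = 2.300000, F(1.7) = -2.287000
t2 = 1.700000 − (-2.287000)·(1.700000 − 2.000000) / (-2.287000 − 2.300000) = 1.700000 − (0.686100)/(-4.587000) = 1.849575

1.8496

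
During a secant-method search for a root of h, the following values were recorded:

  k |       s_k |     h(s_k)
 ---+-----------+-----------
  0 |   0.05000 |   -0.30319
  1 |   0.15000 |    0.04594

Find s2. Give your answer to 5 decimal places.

s2 = 0.15000 − 0.04594·(0.15000 − 0.05000) / (0.04594 − (-0.30319))
   = 0.15000 − (0.0045940)/(0.3491300) = 0.1368416

0.13684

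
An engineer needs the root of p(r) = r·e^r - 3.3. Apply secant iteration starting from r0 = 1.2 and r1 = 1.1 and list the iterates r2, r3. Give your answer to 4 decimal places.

p(1.2) = 0.684140, p(1.1) = 0.004583
r2 = 1.100000 − 0.004583·(1.100000 − 1.200000) / (0.004583 − 0.684140) = 1.100000 − (-0.000458)/(-0.679558) = 1.099326
p(1.099326) = 0.000330
r3 = 1.099326 − 0.000330·(1.099326 − 1.100000) / (0.000330 − 0.004583) = 1.099326 − (0.000000)/(-0.004252) = 1.099273

1.0993, 1.0993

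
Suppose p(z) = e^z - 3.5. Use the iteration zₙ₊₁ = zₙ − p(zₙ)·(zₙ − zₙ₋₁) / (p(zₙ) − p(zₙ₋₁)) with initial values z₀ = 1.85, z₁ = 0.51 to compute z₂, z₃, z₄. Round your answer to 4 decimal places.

p(1.85) = 2.859820, p(0.51) = -1.834709
z₂ = 0.510000 − (-1.834709)·(0.510000 − 1.850000) / (-1.834709 − 2.859820) = 0.510000 − (2.458510)/(-4.694528) = 1.033697
p(1.033697) = -0.688560
z₃ = 1.033697 − (-0.688560)·(1.033697 − 0.510000) / (-0.688560 − (-1.834709)) = 1.033697 − (-0.360597)/(1.146149) = 1.348313
p(1.348313) = 0.350922
z₄ = 1.348313 − 0.350922·(1.348313 − 1.033697) / (0.350922 − (-0.688560)) = 1.348313 − (0.110406)/(1.039482) = 1.242100

1.0337, 1.3483, 1.2421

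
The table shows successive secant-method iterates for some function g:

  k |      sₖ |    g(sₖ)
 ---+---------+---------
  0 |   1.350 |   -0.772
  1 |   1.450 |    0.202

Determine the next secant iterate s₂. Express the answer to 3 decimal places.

s₂ = 1.450 − 0.202·(1.450 − 1.350) / (0.202 − (-0.772))
   = 1.450 − (0.02020)/(0.97400) = 1.42926

1.429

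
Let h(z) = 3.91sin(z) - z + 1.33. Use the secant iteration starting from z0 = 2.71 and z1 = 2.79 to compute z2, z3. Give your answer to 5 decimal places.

h(2.71) = 0.2556231, h(2.79) = -0.1134215
z2 = 2.7900000 − (-0.1134215)·(2.7900000 − 2.7100000) / (-0.1134215 − 0.2556231) = 2.7900000 − (-0.0090737)/(-0.3690447) = 2.7654129
h(2.7654129) = 0.0010038
z3 = 2.7654129 − 0.0010038·(2.7654129 − 2.7900000) / (0.0010038 − (-0.1134215)) = 2.7654129 − (-0.0000247)/(0.1144253) = 2.7656286

2.76541, 2.76563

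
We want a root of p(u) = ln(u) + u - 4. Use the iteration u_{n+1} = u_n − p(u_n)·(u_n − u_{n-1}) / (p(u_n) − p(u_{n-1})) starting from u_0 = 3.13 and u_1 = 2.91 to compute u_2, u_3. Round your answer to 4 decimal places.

p(3.13) = 0.271033, p(2.91) = -0.021847
u_2 = 2.910000 − (-0.021847)·(2.910000 − 3.130000) / (-0.021847 − 0.271033) = 2.910000 − (0.004806)/(-0.292880) = 2.926411
p(2.926411) = 0.000187
u_3 = 2.926411 − 0.000187·(2.926411 − 2.910000) / (0.000187 − (-0.021847)) = 2.926411 − (0.000003)/(0.022034) = 2.926271

2.9264, 2.9263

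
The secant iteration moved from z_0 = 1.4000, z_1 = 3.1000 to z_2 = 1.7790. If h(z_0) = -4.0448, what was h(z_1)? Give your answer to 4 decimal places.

14.0981

The secant line through (1.4000, -4.0448) and (3.1000, h(z_1)) crosses zero at z_2 = 1.7790.
So (1.4000, -4.0448), (3.1000, h(z_1)), (1.7790, 0) are collinear:
h(z_1) = -4.0448 · (3.1000 − 1.7790) / (1.4000 − 1.7790) = -4.0448 · (1.321000)/(-0.379000) = 14.098102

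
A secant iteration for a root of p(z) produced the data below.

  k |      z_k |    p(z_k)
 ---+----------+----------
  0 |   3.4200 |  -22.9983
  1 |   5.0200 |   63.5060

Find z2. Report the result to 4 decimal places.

3.8454

z2 = 5.0200 − 63.5060·(5.0200 − 3.4200) / (63.5060 − (-22.9983))
   = 5.0200 − (101.609600)/(86.504300) = 3.845381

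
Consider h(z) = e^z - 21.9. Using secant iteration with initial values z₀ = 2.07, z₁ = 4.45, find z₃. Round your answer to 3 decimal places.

h(2.07) = -13.97518, h(4.45) = 63.72694
z₂ = 4.45000 − 63.72694·(4.45000 − 2.07000) / (63.72694 − (-13.97518)) = 4.45000 − (151.67013)/(77.70212) = 2.49806
h(2.49806) = -9.74116
z₃ = 2.49806 − (-9.74116)·(2.49806 − 4.45000) / (-9.74116 − 63.72694) = 2.49806 − (19.01418)/(-73.46810) = 2.75687

2.757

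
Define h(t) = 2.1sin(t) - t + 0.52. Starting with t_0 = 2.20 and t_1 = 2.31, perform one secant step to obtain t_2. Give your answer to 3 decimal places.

2.208

h(2.20) = 0.01784, h(2.31) = -0.23809
t_2 = 2.31000 − (-0.23809)·(2.31000 − 2.20000) / (-0.23809 − 0.01784) = 2.31000 − (-0.02619)/(-0.25593) = 2.20767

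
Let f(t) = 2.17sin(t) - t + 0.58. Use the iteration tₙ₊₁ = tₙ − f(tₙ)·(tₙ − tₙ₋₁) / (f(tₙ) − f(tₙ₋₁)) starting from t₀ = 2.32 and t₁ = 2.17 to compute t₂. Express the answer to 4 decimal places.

2.2558

f(2.32) = -0.151058, f(2.17) = 0.201953
t₂ = 2.170000 − 0.201953·(2.170000 − 2.320000) / (0.201953 − (-0.151058)) = 2.170000 − (-0.030293)/(0.353011) = 2.255813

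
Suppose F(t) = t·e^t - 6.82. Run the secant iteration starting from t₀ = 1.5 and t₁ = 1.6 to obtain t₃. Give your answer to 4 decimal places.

1.5086

F(1.5) = -0.097466, F(1.6) = 1.104852
t₂ = 1.600000 − 1.104852·(1.600000 − 1.500000) / (1.104852 − (-0.097466)) = 1.600000 − (0.110485)/(1.202318) = 1.508107
F(1.508107) = -0.006122
t₃ = 1.508107 − (-0.006122)·(1.508107 − 1.600000) / (-0.006122 − 1.104852) = 1.508107 − (0.000563)/(-1.110974) = 1.508613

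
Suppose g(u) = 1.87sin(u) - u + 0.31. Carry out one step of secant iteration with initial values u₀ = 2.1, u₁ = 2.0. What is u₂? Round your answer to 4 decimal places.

2.0056

g(2.1) = -0.175798, g(2.0) = 0.010386
u₂ = 2.000000 − 0.010386·(2.000000 − 2.100000) / (0.010386 − (-0.175798)) = 2.000000 − (-0.001039)/(0.186185) = 2.005578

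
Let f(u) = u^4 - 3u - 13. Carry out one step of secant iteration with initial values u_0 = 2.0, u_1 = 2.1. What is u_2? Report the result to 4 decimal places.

2.0953

f(2.0) = -3.000000, f(2.1) = 0.148100
u_2 = 2.100000 − 0.148100·(2.100000 − 2.000000) / (0.148100 − (-3.000000)) = 2.100000 − (0.014810)/(3.148100) = 2.095296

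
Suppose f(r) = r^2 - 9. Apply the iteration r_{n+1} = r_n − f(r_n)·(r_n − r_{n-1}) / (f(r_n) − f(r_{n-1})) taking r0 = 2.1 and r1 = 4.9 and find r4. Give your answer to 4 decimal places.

3.0026

f(2.1) = -4.590000, f(4.9) = 15.010000
r2 = 4.900000 − 15.010000·(4.900000 − 2.100000) / (15.010000 − (-4.590000)) = 4.900000 − (42.028000)/(19.600000) = 2.755714
f(2.755714) = -1.406039
r3 = 2.755714 − (-1.406039)·(2.755714 − 4.900000) / (-1.406039 − 15.010000) = 2.755714 − (3.014949)/(-16.416039) = 2.939373
f(2.939373) = -0.360086
r4 = 2.939373 − (-0.360086)·(2.939373 − 2.755714) / (-0.360086 − (-1.406039)) = 2.939373 − (-0.066133)/(1.045953) = 3.002601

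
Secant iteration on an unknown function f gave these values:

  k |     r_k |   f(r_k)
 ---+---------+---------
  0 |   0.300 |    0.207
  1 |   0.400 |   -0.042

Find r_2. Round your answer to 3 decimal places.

r_2 = 0.400 − (-0.042)·(0.400 − 0.300) / (-0.042 − 0.207)
   = 0.400 − (-0.00420)/(-0.24900) = 0.38313

0.383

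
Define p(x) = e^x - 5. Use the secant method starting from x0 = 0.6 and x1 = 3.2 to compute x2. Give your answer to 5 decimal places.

p(0.6) = -3.1778812, p(3.2) = 19.5325302
x2 = 3.2000000 − 19.5325302·(3.2000000 − 0.6000000) / (19.5325302 − (-3.1778812)) = 3.2000000 − (50.7845785)/(22.7104114) = 0.9638195

0.96382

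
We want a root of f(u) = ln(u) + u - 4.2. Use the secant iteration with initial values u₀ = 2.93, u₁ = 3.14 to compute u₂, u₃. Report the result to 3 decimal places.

f(2.93) = -0.19500, f(3.14) = 0.08422
u₂ = 3.14000 − 0.08422·(3.14000 − 2.93000) / (0.08422 − (-0.19500)) = 3.14000 − (0.01769)/(0.27922) = 3.07666
f(3.07666) = 0.00050
u₃ = 3.07666 − 0.00050·(3.07666 − 3.14000) / (0.00050 − 0.08422) = 3.07666 − (-0.00003)/(-0.08372) = 3.07628

3.077, 3.076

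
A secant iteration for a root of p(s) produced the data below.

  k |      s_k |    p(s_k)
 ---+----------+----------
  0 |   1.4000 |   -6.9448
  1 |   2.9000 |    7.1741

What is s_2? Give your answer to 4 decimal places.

2.1378

s_2 = 2.9000 − 7.1741·(2.9000 − 1.4000) / (7.1741 − (-6.9448))
   = 2.9000 − (10.761150)/(14.118900) = 2.137820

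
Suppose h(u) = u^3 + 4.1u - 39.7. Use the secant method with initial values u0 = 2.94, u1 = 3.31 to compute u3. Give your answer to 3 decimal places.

h(2.94) = -2.23382, h(3.31) = 10.13569
u2 = 3.31000 − 10.13569·(3.31000 − 2.94000) / (10.13569 − (-2.23382)) = 3.31000 − (3.75021)/(12.36951) = 3.00682
h(3.00682) = -0.18753
u3 = 3.00682 − (-0.18753)·(3.00682 − 3.31000) / (-0.18753 − 10.13569) = 3.00682 − (0.05685)/(-10.32322) = 3.01233

3.012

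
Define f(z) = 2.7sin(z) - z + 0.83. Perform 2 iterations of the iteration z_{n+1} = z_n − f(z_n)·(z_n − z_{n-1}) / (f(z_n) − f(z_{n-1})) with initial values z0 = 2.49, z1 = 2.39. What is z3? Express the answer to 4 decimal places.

f(2.49) = -0.022575, f(2.39) = 0.283569
z2 = 2.390000 − 0.283569·(2.390000 − 2.490000) / (0.283569 − (-0.022575)) = 2.390000 − (-0.028357)/(0.306144) = 2.482626
f(2.482626) = 0.000585
z3 = 2.482626 − 0.000585·(2.482626 − 2.390000) / (0.000585 − 0.283569) = 2.482626 − (0.000054)/(-0.282984) = 2.482817

2.4828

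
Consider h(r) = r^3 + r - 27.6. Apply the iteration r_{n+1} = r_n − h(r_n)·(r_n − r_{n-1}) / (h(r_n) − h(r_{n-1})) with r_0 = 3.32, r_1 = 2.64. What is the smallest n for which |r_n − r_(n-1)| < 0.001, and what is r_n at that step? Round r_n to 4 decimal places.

h(3.32) = 12.314368, h(2.64) = -6.560256
r_2 = 2.640000 − (-6.560256)·(-0.680000)/(-18.874624) = 2.876348;  |Δ| = 0.236348
h(2.876348) = -0.926546
r_3 = 2.876348 − (-0.926546)·(0.236348)/(5.633710) = 2.915219;  |Δ| = 0.038871
h(2.915219) = 0.090201
r_4 = 2.915219 − 0.090201·(0.038871)/(1.016747) = 2.911770;  |Δ| = 0.003448
h(2.911770) = -0.001063
r_5 = 2.911770 − (-0.001063)·(-0.003448)/(-0.091264) = 2.911810;  |Δ| = 0.000040
|r_5 − r_4| = 0.000040 < 0.001

n = 5, r_n = 2.9118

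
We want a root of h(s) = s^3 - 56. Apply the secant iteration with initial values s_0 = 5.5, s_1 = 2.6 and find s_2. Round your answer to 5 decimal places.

h(5.5) = 110.3750000, h(2.6) = -38.4240000
s_2 = 2.6000000 − (-38.4240000)·(2.6000000 − 5.5000000) / (-38.4240000 − 110.3750000) = 2.6000000 − (111.4296000)/(-148.7990000) = 3.3488599

3.34886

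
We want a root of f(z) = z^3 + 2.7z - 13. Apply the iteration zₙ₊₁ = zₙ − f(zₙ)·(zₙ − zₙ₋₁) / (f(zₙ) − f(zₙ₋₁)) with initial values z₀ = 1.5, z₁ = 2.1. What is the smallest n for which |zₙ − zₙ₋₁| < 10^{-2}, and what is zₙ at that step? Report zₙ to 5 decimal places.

n = 4, zₙ = 1.97250

f(1.5) = -5.5750000, f(2.1) = 1.9310000
z₂ = 2.1000000 − 1.9310000·(0.6000000)/(7.5060000) = 1.9456435;  |Δ| = 0.1543565
f(1.9456435) = -0.3814736
z₃ = 1.9456435 − (-0.3814736)·(-0.1543565)/(-2.3124736) = 1.9711067;  |Δ| = 0.0254632
f(1.9711067) = -0.0197472
z₄ = 1.9711067 − (-0.0197472)·(0.0254632)/(0.3617264) = 1.9724967;  |Δ| = 0.0013901
|z₄ − z₃| = 0.0013901 < 10^{-2}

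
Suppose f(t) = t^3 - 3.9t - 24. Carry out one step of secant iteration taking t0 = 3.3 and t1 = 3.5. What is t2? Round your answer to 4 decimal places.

f(3.3) = -0.933000, f(3.5) = 5.225000
t2 = 3.500000 − 5.225000·(3.500000 − 3.300000) / (5.225000 − (-0.933000)) = 3.500000 − (1.045000)/(6.158000) = 3.330302

3.3303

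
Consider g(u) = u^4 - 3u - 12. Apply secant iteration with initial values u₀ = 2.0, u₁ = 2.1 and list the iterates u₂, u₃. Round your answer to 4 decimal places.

g(2.0) = -2.000000, g(2.1) = 1.148100
u₂ = 2.100000 − 1.148100·(2.100000 − 2.000000) / (1.148100 − (-2.000000)) = 2.100000 − (0.114810)/(3.148100) = 2.063530
g(2.063530) = -0.058685
u₃ = 2.063530 − (-0.058685)·(2.063530 − 2.100000) / (-0.058685 − 1.148100) = 2.063530 − (0.002140)/(-1.206785) = 2.065304

2.0635, 2.0653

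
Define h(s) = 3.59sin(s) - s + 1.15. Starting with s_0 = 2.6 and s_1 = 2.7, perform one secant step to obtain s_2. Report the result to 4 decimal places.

h(2.6) = 0.400650, h(2.7) = -0.015706
s_2 = 2.700000 − (-0.015706)·(2.700000 − 2.600000) / (-0.015706 − 0.400650) = 2.700000 − (-0.001571)/(-0.416356) = 2.696228

2.6962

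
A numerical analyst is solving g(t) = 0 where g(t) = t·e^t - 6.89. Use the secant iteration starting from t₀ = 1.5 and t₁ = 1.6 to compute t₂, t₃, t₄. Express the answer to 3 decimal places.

1.514, 1.515, 1.515

g(1.5) = -0.16747, g(1.6) = 1.03485
t₂ = 1.60000 − 1.03485·(1.60000 − 1.50000) / (1.03485 − (-0.16747)) = 1.60000 − (0.10349)/(1.20232) = 1.51393
g(1.51393) = -0.00988
t₃ = 1.51393 − (-0.00988)·(1.51393 − 1.60000) / (-0.00988 − 1.03485) = 1.51393 − (0.00085)/(-1.04473) = 1.51474
g(1.51474) = -0.00058
t₄ = 1.51474 − (-0.00058)·(1.51474 − 1.51393) / (-0.00058 − (-0.00988)) = 1.51474 − (0.00000)/(0.00930) = 1.51479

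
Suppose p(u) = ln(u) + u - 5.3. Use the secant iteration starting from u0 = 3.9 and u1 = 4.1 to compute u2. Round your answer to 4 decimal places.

3.9312

p(3.9) = -0.039023, p(4.1) = 0.210987
u2 = 4.100000 − 0.210987·(4.100000 − 3.900000) / (0.210987 − (-0.039023)) = 4.100000 − (0.042197)/(0.250010) = 3.931217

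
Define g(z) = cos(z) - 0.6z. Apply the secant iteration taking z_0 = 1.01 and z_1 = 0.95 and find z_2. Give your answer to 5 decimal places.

g(1.01) = -0.0741393, g(0.95) = 0.0116831
z_2 = 0.9500000 − 0.0116831·(0.9500000 − 1.0100000) / (0.0116831 − (-0.0741393)) = 0.9500000 − (-0.0007010)/(0.0858224) = 0.9581679

0.95817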